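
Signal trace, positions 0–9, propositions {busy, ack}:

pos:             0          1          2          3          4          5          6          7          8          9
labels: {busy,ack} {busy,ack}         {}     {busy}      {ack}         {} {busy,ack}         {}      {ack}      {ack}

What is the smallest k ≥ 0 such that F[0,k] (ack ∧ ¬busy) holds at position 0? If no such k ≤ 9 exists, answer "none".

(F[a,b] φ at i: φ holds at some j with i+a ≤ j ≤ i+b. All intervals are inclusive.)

4

Scan j = 0,1,… for (ack ∧ ¬busy):
  j=0: fails
  j=1: fails
  j=2: fails
  j=3: fails
  j=4: holds
First hit at j=4, so smallest k = 4-0 = 4.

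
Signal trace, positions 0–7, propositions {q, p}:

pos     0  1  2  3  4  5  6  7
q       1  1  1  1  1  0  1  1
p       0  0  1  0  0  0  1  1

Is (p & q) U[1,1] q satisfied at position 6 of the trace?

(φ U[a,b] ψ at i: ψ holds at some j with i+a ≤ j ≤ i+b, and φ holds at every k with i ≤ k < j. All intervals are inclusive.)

Need some j in [7,7] with q, and (p & q) at every k in [6,j-1].
  j=7: q holds; (p & q) holds at every k in [6,6] → satisfied.

Yes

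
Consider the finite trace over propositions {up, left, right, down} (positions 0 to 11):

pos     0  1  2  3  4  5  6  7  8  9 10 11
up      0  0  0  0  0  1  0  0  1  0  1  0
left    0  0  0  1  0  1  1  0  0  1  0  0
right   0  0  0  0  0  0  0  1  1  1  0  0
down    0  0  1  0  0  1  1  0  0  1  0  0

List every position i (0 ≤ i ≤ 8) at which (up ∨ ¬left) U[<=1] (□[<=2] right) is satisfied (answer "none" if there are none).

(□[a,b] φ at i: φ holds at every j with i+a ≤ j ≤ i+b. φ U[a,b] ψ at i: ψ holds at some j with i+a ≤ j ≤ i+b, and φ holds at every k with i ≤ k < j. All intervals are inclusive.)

7

Evaluate at each i in [0,8]:
  i=0: ✗ (no rhs in [0,1])
  i=1: ✗ (no rhs in [1,2])
  i=2: ✗ (no rhs in [2,3])
  i=3: ✗ (no rhs in [3,4])
  i=4: ✗ (no rhs in [4,5])
  i=5: ✗ (no rhs in [5,6])
  i=6: ✗ (lhs fails at k=6 before rhs at j=7)
  i=7: ✓ (rhs at j=7)
  i=8: ✗ (no rhs in [8,9])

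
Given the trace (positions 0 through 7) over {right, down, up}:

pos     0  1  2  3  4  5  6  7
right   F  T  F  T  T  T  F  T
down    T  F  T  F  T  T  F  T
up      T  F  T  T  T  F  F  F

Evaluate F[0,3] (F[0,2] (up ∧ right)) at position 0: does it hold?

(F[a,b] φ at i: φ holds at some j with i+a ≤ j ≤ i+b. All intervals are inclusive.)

Check F[0,2] (up ∧ right) at each j in [0,3]:
  j=0: fails (none in [0,2])
  j=1: holds (witness at 3)
  j=2: holds (witness at 3)
  j=3: holds (witness at 3)
Found at j=1 → formula holds.

Holds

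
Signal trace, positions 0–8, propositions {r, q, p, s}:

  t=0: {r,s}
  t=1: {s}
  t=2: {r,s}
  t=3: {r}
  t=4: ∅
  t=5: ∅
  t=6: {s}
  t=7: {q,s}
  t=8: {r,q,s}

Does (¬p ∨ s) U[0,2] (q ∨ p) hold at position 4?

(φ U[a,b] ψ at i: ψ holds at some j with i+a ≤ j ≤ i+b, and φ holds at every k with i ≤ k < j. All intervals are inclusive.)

False

Need some j in [4,6] with (q ∨ p), and (¬p ∨ s) at every k in [4,j-1].
  j=4: (q ∨ p) false.
  j=5: (q ∨ p) false.
  j=6: (q ∨ p) false.
No j in the window works → until fails.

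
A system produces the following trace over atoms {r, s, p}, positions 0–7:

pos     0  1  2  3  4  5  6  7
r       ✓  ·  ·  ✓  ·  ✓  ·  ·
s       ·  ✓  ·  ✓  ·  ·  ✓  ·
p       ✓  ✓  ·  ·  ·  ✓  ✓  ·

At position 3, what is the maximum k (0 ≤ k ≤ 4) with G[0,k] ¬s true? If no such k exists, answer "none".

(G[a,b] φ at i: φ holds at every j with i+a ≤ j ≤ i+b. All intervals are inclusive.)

none

¬s must hold from j=3 onward; find where it first fails.
  j=3: fails → no k works.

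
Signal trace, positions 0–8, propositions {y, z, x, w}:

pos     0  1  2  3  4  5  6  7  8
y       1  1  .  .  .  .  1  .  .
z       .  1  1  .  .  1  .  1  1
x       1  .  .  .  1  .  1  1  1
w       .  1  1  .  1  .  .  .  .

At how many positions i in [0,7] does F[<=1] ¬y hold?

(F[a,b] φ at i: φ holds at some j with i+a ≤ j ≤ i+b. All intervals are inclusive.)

Evaluate at each i in [0,7]:
  i=0: ✗ (none in [0,1])
  i=1: ✓ (witness j=2)
  i=2: ✓ (witness j=2)
  i=3: ✓ (witness j=3)
  i=4: ✓ (witness j=4)
  i=5: ✓ (witness j=5)
  i=6: ✓ (witness j=7)
  i=7: ✓ (witness j=7)
Positions where it holds: {1, 2, 3, 4, 5, 6, 7} → 7.

7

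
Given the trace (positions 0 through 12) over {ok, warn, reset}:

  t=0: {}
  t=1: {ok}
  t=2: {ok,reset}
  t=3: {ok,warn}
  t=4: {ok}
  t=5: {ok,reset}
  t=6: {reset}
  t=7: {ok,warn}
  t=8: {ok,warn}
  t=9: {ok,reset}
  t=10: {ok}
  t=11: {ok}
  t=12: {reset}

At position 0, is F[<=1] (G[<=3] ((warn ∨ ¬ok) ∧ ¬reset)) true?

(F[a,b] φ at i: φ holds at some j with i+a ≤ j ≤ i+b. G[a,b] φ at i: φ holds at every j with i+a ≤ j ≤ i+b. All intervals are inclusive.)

Check G[<=3] ((warn ∨ ¬ok) ∧ ¬reset) at each j in [0,1]:
  j=0: fails at 1
  j=1: fails at 1
No position in the window satisfies it → formula fails.

False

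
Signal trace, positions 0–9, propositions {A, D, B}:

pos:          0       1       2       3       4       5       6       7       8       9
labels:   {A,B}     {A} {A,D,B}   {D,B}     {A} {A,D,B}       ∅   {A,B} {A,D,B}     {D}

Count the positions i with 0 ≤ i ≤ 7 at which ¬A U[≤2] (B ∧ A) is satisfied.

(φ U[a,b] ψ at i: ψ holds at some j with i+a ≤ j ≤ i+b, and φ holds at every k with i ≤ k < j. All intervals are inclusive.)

5

Evaluate at each i in [0,7]:
  i=0: ✓ (rhs at j=0)
  i=1: ✗ (lhs fails at k=1 before rhs at j=2)
  i=2: ✓ (rhs at j=2)
  i=3: ✗ (lhs fails at k=4 before rhs at j=5)
  i=4: ✗ (lhs fails at k=4 before rhs at j=5)
  i=5: ✓ (rhs at j=5)
  i=6: ✓ (rhs at j=7; lhs holds on [6,6])
  i=7: ✓ (rhs at j=7)
Positions where it holds: {0, 2, 5, 6, 7} → 5.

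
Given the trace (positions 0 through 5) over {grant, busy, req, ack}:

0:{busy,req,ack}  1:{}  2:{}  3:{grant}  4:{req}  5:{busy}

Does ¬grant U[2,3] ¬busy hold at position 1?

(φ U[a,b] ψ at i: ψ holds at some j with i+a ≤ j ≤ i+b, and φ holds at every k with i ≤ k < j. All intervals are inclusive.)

Holds

Need some j in [3,4] with ¬busy, and ¬grant at every k in [1,j-1].
  j=3: ¬busy holds; ¬grant holds at every k in [1,2] → satisfied.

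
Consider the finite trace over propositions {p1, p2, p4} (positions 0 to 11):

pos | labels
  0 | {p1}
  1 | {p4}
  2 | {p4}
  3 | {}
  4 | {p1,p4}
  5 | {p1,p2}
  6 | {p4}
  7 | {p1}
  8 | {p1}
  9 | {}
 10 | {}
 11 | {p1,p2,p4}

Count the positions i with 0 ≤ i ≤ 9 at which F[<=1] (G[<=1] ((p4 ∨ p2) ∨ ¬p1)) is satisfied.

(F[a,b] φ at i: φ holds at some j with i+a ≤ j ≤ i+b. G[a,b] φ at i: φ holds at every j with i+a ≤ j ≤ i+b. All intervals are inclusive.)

Evaluate at each i in [0,9]:
  i=0: ✓ (witness j=1)
  i=1: ✓ (witness j=1)
  i=2: ✓ (witness j=2)
  i=3: ✓ (witness j=3)
  i=4: ✓ (witness j=4)
  i=5: ✓ (witness j=5)
  i=6: ✗ (none in [6,7])
  i=7: ✗ (none in [7,8])
  i=8: ✓ (witness j=9)
  i=9: ✓ (witness j=9)
Positions where it holds: {0, 1, 2, 3, 4, 5, 8, 9} → 8.

8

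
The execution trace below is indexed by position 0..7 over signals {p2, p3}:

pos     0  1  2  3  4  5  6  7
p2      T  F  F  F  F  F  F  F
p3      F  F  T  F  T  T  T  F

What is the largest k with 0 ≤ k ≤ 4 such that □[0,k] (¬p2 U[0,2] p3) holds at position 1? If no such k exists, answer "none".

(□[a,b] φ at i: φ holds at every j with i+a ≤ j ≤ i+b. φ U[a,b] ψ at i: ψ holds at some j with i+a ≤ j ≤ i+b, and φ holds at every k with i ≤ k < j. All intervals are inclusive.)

4

(¬p2 U[0,2] p3) must hold from j=1 onward; find where it first fails.
  j=1: holds
  j=2: holds
  j=3: holds
  j=4: holds
  j=5: holds
Holds through j=5; largest k = 4.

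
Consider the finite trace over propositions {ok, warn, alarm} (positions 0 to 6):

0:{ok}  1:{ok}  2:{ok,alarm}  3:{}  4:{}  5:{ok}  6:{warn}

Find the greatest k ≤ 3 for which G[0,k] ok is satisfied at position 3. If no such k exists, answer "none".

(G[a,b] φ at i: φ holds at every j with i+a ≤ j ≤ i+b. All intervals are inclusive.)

none

ok must hold from j=3 onward; find where it first fails.
  j=3: fails → no k works.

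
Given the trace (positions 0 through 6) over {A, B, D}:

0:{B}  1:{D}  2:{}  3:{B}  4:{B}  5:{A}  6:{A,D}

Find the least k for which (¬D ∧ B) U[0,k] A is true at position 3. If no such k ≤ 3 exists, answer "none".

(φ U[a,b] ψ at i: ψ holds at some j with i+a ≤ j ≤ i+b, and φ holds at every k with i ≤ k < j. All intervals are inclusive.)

Need earliest j ≥ 3 with A, and (¬D ∧ B) at every k in [3,j-1].
  j=3: rhs fails.
  j=4: rhs fails.
  j=5: rhs holds; lhs holds on [3,4]. k = 2.

2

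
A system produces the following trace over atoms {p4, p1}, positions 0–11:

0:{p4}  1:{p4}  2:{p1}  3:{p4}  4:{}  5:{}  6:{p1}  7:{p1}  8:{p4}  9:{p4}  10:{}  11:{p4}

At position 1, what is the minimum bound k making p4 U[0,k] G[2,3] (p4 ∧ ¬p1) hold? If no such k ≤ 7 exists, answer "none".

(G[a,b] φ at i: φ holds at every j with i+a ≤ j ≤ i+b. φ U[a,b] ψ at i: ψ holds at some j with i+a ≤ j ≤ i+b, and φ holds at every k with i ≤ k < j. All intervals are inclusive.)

Need earliest j ≥ 1 with G[2,3] (p4 ∧ ¬p1), and p4 at every k in [1,j-1].
  j=1: rhs fails.
  j=2: rhs fails.
  j=3: rhs fails.
  j=4: rhs fails.
  j=5: rhs fails.
  j=6: rhs holds but lhs fails at k=2.
  j=7: rhs fails.
  j=8: rhs fails.
No witness within the range → none.

none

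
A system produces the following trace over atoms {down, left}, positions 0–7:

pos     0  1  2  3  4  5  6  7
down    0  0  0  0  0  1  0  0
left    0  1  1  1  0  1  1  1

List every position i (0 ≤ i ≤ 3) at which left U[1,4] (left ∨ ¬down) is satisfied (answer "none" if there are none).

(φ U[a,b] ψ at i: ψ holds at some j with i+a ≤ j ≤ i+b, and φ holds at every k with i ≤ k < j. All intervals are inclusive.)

1, 2, 3

Evaluate at each i in [0,3]:
  i=0: ✗ (lhs fails at k=0 before rhs at j=1)
  i=1: ✓ (rhs at j=2; lhs holds on [1,1])
  i=2: ✓ (rhs at j=3; lhs holds on [2,2])
  i=3: ✓ (rhs at j=4; lhs holds on [3,3])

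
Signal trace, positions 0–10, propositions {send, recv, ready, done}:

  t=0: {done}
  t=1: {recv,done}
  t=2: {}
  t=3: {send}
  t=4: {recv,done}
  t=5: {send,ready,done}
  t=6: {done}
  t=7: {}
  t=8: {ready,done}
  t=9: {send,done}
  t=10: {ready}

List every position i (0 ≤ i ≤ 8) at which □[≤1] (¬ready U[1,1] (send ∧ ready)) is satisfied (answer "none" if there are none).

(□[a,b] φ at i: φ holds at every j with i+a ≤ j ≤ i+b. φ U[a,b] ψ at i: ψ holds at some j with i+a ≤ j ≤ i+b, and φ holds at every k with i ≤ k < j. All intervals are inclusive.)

none

Evaluate at each i in [0,8]:
  i=0: ✗ (fails at j=0)
  i=1: ✗ (fails at j=1)
  i=2: ✗ (fails at j=2)
  i=3: ✗ (fails at j=3)
  i=4: ✗ (fails at j=5)
  i=5: ✗ (fails at j=5)
  i=6: ✗ (fails at j=6)
  i=7: ✗ (fails at j=7)
  i=8: ✗ (fails at j=8)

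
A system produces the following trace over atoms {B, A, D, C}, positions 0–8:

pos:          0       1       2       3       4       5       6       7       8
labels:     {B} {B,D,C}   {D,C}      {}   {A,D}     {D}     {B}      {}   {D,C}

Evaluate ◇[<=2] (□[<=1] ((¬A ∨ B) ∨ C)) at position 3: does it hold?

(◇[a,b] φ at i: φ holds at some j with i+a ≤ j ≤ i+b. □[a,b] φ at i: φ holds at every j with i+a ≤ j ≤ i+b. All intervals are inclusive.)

Yes

Check □[<=1] ((¬A ∨ B) ∨ C) at each j in [3,5]:
  j=3: fails at 4
  j=4: fails at 4
  j=5: holds on [5,6]
Found at j=5 → formula holds.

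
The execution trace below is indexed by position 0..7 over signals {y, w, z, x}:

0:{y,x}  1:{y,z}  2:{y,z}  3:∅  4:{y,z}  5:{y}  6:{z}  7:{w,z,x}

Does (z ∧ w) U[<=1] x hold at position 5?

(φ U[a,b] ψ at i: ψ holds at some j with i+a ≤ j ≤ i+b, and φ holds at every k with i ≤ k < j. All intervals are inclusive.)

Does not hold

Need some j in [5,6] with x, and (z ∧ w) at every k in [5,j-1].
  j=5: x false.
  j=6: x false.
No j in the window works → until fails.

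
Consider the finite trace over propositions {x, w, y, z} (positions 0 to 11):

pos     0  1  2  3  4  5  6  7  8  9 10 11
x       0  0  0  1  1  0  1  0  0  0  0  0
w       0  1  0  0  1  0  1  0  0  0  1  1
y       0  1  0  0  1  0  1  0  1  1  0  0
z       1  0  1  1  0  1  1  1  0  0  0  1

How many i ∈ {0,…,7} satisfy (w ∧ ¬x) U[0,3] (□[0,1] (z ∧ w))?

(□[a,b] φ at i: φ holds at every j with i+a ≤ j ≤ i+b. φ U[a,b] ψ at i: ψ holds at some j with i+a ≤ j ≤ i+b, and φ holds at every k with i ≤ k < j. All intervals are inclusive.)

0

Evaluate at each i in [0,7]:
  i=0: ✗ (no rhs in [0,3])
  i=1: ✗ (no rhs in [1,4])
  i=2: ✗ (no rhs in [2,5])
  i=3: ✗ (no rhs in [3,6])
  i=4: ✗ (no rhs in [4,7])
  i=5: ✗ (no rhs in [5,8])
  i=6: ✗ (no rhs in [6,9])
  i=7: ✗ (no rhs in [7,10])
Positions where it holds: {} → 0.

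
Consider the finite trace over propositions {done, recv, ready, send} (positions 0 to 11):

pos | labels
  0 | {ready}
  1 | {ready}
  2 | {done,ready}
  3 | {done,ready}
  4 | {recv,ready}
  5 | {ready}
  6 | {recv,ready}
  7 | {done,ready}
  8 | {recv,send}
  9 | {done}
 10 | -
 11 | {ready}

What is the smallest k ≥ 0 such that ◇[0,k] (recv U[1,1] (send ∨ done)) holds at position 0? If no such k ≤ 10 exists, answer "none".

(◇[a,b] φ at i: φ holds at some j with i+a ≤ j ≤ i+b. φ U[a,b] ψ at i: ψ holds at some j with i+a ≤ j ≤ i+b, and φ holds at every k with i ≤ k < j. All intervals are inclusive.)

Scan j = 0,1,… for (recv U[1,1] (send ∨ done)):
  j=0: fails
  j=1: fails
  j=2: fails
  j=3: fails
  j=4: fails
  j=5: fails
  j=6: holds
First hit at j=6, so smallest k = 6-0 = 6.

6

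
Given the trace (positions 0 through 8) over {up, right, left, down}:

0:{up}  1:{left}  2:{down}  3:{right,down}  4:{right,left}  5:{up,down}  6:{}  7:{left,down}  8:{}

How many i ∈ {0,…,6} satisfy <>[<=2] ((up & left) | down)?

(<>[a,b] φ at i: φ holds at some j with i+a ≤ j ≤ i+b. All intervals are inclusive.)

Evaluate at each i in [0,6]:
  i=0: ✓ (witness j=2)
  i=1: ✓ (witness j=2)
  i=2: ✓ (witness j=2)
  i=3: ✓ (witness j=3)
  i=4: ✓ (witness j=5)
  i=5: ✓ (witness j=5)
  i=6: ✓ (witness j=7)
Positions where it holds: {0, 1, 2, 3, 4, 5, 6} → 7.

7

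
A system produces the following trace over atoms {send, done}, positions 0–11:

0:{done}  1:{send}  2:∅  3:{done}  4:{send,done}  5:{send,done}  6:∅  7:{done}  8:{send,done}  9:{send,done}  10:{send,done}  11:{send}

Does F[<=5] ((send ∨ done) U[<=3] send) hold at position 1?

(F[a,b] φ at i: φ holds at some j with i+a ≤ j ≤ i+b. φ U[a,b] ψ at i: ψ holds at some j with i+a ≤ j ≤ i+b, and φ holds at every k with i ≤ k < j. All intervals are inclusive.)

Check ((send ∨ done) U[<=3] send) at each j in [1,6]:
  j=1: holds
  j=2: fails
  j=3: holds
  j=4: holds
  j=5: holds
  j=6: fails
Found at j=1 → formula holds.

Holds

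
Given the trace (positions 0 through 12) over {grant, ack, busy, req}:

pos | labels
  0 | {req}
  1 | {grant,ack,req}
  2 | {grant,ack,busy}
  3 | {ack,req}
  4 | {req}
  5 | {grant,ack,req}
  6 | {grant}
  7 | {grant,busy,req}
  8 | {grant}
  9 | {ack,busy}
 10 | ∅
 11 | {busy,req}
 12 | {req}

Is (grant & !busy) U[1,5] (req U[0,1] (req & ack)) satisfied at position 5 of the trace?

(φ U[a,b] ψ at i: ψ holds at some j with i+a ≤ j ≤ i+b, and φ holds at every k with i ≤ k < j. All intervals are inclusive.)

Does not hold

Need some j in [6,10] with (req U[0,1] (req & ack)), and (grant & !busy) at every k in [5,j-1].
  j=6: (req U[0,1] (req & ack)) — fails.
  j=7: (req U[0,1] (req & ack)) — fails.
  j=8: (req U[0,1] (req & ack)) — fails.
  j=9: (req U[0,1] (req & ack)) — fails.
  j=10: (req U[0,1] (req & ack)) — fails.
No j in the window works → until fails.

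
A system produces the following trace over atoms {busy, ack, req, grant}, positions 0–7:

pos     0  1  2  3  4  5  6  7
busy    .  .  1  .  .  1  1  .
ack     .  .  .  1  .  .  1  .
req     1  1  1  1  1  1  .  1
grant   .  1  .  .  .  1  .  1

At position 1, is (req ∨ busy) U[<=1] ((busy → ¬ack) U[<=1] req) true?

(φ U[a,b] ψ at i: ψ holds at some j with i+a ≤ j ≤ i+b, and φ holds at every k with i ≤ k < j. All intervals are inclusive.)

Need some j in [1,2] with ((busy → ¬ack) U[<=1] req), and (req ∨ busy) at every k in [1,j-1].
  j=1: ((busy → ¬ack) U[<=1] req) holds; no prefix to check → satisfied.

Yes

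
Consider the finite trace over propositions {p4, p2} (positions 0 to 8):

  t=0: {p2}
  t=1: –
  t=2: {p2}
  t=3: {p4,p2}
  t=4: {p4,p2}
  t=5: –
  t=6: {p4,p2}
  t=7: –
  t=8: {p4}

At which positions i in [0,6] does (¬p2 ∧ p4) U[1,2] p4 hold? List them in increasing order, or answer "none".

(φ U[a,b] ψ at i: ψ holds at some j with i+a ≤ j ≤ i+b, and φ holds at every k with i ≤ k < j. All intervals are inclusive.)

none

Evaluate at each i in [0,6]:
  i=0: ✗ (no rhs in [1,2])
  i=1: ✗ (lhs fails at k=1 before rhs at j=3)
  i=2: ✗ (lhs fails at k=2 before rhs at j=3)
  i=3: ✗ (lhs fails at k=3 before rhs at j=4)
  i=4: ✗ (lhs fails at k=4 before rhs at j=6)
  i=5: ✗ (lhs fails at k=5 before rhs at j=6)
  i=6: ✗ (lhs fails at k=6 before rhs at j=8)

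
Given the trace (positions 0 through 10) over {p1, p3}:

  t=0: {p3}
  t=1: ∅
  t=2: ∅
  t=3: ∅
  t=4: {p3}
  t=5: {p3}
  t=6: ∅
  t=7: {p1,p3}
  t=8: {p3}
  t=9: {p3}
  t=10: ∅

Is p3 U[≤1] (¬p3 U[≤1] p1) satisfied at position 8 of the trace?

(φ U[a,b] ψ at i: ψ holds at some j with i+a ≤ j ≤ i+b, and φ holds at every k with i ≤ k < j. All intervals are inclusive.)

Need some j in [8,9] with (¬p3 U[≤1] p1), and p3 at every k in [8,j-1].
  j=8: (¬p3 U[≤1] p1) — fails.
  j=9: (¬p3 U[≤1] p1) — fails.
No j in the window works → until fails.

Does not hold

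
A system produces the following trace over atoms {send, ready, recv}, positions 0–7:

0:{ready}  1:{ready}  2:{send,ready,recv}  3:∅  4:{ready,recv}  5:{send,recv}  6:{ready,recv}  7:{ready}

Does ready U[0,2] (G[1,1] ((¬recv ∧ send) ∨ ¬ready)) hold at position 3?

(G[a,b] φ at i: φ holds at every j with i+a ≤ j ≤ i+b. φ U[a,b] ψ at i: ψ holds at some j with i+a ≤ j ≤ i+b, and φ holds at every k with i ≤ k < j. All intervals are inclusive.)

No

Need some j in [3,5] with G[1,1] ((¬recv ∧ send) ∨ ¬ready), and ready at every k in [3,j-1].
  j=3: G[1,1] ((¬recv ∧ send) ∨ ¬ready) — fails at 4.
  j=4: G[1,1] ((¬recv ∧ send) ∨ ¬ready) holds, but ready fails at k=3 → not this j.
  j=5: G[1,1] ((¬recv ∧ send) ∨ ¬ready) — fails at 6.
No j in the window works → until fails.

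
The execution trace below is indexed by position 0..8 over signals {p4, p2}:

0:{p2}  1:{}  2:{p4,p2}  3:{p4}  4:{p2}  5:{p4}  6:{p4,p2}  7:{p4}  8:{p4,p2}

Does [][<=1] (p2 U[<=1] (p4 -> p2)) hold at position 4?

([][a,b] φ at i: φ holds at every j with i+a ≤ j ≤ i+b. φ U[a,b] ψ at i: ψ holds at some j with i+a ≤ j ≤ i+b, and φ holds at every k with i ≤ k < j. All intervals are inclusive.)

Does not hold

Check (p2 U[<=1] (p4 -> p2)) at every j in [4,5]:
  j=4: holds
  j=5: fails
Fails at j=5 → formula fails.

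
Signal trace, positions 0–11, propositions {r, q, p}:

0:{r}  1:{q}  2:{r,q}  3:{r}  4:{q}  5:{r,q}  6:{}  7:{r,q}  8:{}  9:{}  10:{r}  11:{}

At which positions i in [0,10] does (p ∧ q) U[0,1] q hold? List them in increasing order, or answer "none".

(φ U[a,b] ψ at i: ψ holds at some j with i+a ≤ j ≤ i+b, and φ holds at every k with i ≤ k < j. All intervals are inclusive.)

1, 2, 4, 5, 7

Evaluate at each i in [0,10]:
  i=0: ✗ (lhs fails at k=0 before rhs at j=1)
  i=1: ✓ (rhs at j=1)
  i=2: ✓ (rhs at j=2)
  i=3: ✗ (lhs fails at k=3 before rhs at j=4)
  i=4: ✓ (rhs at j=4)
  i=5: ✓ (rhs at j=5)
  i=6: ✗ (lhs fails at k=6 before rhs at j=7)
  i=7: ✓ (rhs at j=7)
  i=8: ✗ (no rhs in [8,9])
  i=9: ✗ (no rhs in [9,10])
  i=10: ✗ (no rhs in [10,11])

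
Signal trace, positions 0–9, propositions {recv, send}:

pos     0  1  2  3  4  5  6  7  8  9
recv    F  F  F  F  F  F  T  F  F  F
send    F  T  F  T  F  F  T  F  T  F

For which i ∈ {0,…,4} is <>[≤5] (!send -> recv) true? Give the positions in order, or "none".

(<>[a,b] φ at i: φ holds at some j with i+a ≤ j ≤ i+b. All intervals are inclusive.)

Evaluate at each i in [0,4]:
  i=0: ✓ (witness j=1)
  i=1: ✓ (witness j=1)
  i=2: ✓ (witness j=3)
  i=3: ✓ (witness j=3)
  i=4: ✓ (witness j=6)

0, 1, 2, 3, 4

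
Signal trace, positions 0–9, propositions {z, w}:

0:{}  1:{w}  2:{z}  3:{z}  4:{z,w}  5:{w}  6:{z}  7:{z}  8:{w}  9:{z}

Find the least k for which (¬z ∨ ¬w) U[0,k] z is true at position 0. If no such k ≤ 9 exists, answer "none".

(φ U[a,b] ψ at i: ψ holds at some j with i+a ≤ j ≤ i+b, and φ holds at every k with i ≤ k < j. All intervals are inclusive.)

Need earliest j ≥ 0 with z, and (¬z ∨ ¬w) at every k in [0,j-1].
  j=0: rhs fails.
  j=1: rhs fails.
  j=2: rhs holds; lhs holds on [0,1]. k = 2.

2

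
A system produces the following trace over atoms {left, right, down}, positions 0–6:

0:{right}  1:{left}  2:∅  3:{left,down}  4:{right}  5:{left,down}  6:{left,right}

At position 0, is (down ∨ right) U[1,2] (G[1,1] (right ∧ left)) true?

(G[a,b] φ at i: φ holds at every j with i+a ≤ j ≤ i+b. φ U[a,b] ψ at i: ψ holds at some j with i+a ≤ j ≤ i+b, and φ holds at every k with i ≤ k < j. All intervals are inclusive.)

No

Need some j in [1,2] with G[1,1] (right ∧ left), and (down ∨ right) at every k in [0,j-1].
  j=1: G[1,1] (right ∧ left) — fails at 2.
  j=2: G[1,1] (right ∧ left) — fails at 3.
No j in the window works → until fails.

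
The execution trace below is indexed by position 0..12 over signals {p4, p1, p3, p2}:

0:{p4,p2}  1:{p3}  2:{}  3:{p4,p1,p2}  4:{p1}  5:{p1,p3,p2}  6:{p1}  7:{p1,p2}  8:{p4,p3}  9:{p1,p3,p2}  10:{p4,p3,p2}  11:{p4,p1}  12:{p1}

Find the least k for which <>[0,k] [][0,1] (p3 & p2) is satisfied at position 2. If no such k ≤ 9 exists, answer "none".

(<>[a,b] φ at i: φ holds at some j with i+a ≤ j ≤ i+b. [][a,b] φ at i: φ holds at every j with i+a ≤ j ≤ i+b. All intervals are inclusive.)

Scan j = 2,3,… for [][0,1] (p3 & p2):
  j=2: fails
  j=3: fails
  j=4: fails
  j=5: fails
  j=6: fails
  j=7: fails
  j=8: fails
  j=9: holds
First hit at j=9, so smallest k = 9-2 = 7.

7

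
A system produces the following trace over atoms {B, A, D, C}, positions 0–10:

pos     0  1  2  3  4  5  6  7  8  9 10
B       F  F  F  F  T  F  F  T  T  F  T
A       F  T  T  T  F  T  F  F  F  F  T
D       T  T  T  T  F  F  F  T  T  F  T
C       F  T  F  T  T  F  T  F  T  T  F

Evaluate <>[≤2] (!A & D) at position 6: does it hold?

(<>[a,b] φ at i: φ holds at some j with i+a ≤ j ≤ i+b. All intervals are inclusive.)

Check (!A & D) at each j in [6,8]:
  j=6: false
  j=7: true
  j=8: true
Found at j=7 → formula holds.

Holds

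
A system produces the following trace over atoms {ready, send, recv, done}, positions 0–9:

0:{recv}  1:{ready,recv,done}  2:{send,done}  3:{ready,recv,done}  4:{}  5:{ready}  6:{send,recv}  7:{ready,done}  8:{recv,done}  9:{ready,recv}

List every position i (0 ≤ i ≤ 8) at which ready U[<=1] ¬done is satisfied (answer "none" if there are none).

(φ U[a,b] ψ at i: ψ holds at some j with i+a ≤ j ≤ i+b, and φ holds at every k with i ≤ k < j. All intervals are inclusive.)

Evaluate at each i in [0,8]:
  i=0: ✓ (rhs at j=0)
  i=1: ✗ (no rhs in [1,2])
  i=2: ✗ (no rhs in [2,3])
  i=3: ✓ (rhs at j=4; lhs holds on [3,3])
  i=4: ✓ (rhs at j=4)
  i=5: ✓ (rhs at j=5)
  i=6: ✓ (rhs at j=6)
  i=7: ✗ (no rhs in [7,8])
  i=8: ✗ (lhs fails at k=8 before rhs at j=9)

0, 3, 4, 5, 6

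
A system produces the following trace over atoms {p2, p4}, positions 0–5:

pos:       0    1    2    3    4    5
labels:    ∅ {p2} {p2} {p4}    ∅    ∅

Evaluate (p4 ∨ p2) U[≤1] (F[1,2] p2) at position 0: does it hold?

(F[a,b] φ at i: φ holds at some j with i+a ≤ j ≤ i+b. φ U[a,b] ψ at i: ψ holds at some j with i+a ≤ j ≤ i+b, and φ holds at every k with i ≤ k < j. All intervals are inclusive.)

True

Need some j in [0,1] with F[1,2] p2, and (p4 ∨ p2) at every k in [0,j-1].
  j=0: F[1,2] p2 holds; no prefix to check → satisfied.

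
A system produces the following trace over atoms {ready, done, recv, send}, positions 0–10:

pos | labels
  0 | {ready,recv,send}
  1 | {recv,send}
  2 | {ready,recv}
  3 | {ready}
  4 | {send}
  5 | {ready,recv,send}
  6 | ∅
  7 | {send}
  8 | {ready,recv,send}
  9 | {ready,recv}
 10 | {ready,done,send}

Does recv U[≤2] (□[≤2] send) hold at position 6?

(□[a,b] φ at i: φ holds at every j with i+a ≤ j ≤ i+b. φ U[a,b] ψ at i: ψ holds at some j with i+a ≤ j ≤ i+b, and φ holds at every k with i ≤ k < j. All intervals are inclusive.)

Need some j in [6,8] with □[≤2] send, and recv at every k in [6,j-1].
  j=6: □[≤2] send — fails at 6.
  j=7: □[≤2] send — fails at 9.
  j=8: □[≤2] send — fails at 9.
No j in the window works → until fails.

False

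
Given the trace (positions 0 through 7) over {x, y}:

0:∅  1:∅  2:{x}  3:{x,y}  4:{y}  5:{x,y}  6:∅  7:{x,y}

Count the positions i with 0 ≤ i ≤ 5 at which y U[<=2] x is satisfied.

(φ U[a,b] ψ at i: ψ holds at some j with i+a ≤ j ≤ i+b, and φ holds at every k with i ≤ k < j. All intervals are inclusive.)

Evaluate at each i in [0,5]:
  i=0: ✗ (lhs fails at k=0 before rhs at j=2)
  i=1: ✗ (lhs fails at k=1 before rhs at j=2)
  i=2: ✓ (rhs at j=2)
  i=3: ✓ (rhs at j=3)
  i=4: ✓ (rhs at j=5; lhs holds on [4,4])
  i=5: ✓ (rhs at j=5)
Positions where it holds: {2, 3, 4, 5} → 4.

4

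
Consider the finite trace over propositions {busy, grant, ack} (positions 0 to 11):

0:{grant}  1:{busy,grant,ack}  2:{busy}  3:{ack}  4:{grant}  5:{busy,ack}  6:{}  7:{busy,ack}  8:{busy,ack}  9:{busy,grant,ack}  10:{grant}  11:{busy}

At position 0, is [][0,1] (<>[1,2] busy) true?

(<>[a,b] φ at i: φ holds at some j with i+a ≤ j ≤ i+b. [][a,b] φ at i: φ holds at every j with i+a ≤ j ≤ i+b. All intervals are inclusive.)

Check <>[1,2] busy at every j in [0,1]:
  j=0: holds (witness at 1)
  j=1: holds (witness at 2)
All positions satisfy it → formula holds.

Yes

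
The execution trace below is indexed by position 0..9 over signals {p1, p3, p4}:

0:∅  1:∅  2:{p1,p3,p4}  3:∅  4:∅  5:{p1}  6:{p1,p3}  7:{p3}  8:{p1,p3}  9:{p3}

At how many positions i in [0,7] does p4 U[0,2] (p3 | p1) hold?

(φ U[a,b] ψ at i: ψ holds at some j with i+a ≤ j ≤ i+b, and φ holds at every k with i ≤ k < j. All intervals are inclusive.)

4

Evaluate at each i in [0,7]:
  i=0: ✗ (lhs fails at k=0 before rhs at j=2)
  i=1: ✗ (lhs fails at k=1 before rhs at j=2)
  i=2: ✓ (rhs at j=2)
  i=3: ✗ (lhs fails at k=3 before rhs at j=5)
  i=4: ✗ (lhs fails at k=4 before rhs at j=5)
  i=5: ✓ (rhs at j=5)
  i=6: ✓ (rhs at j=6)
  i=7: ✓ (rhs at j=7)
Positions where it holds: {2, 5, 6, 7} → 4.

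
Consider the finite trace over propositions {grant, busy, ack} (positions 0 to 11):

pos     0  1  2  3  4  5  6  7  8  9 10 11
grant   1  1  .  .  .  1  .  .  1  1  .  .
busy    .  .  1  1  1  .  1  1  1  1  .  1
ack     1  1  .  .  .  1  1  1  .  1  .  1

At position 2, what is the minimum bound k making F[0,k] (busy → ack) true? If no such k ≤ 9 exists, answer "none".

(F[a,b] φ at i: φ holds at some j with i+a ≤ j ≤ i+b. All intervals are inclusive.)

Scan j = 2,3,… for (busy → ack):
  j=2: fails
  j=3: fails
  j=4: fails
  j=5: holds
First hit at j=5, so smallest k = 5-2 = 3.

3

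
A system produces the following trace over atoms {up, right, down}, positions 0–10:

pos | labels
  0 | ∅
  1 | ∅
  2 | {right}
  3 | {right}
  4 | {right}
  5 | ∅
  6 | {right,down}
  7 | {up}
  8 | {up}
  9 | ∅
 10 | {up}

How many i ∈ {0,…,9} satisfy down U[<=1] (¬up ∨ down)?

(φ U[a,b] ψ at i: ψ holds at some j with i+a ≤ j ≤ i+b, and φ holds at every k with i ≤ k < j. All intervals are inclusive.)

8

Evaluate at each i in [0,9]:
  i=0: ✓ (rhs at j=0)
  i=1: ✓ (rhs at j=1)
  i=2: ✓ (rhs at j=2)
  i=3: ✓ (rhs at j=3)
  i=4: ✓ (rhs at j=4)
  i=5: ✓ (rhs at j=5)
  i=6: ✓ (rhs at j=6)
  i=7: ✗ (no rhs in [7,8])
  i=8: ✗ (lhs fails at k=8 before rhs at j=9)
  i=9: ✓ (rhs at j=9)
Positions where it holds: {0, 1, 2, 3, 4, 5, 6, 9} → 8.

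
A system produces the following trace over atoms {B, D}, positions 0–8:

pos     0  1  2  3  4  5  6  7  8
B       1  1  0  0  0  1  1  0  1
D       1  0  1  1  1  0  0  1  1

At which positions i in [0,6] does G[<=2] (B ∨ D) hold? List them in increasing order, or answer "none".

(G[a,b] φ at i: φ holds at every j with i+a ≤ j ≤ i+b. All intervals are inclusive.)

Evaluate at each i in [0,6]:
  i=0: ✓ (all of [0,2])
  i=1: ✓ (all of [1,3])
  i=2: ✓ (all of [2,4])
  i=3: ✓ (all of [3,5])
  i=4: ✓ (all of [4,6])
  i=5: ✓ (all of [5,7])
  i=6: ✓ (all of [6,8])

0, 1, 2, 3, 4, 5, 6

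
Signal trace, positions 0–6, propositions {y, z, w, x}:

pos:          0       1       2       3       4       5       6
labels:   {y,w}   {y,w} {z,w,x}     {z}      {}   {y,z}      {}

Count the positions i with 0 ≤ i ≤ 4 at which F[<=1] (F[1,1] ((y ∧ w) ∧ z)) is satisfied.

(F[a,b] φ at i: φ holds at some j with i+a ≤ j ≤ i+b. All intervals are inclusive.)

0

Evaluate at each i in [0,4]:
  i=0: ✗ (none in [0,1])
  i=1: ✗ (none in [1,2])
  i=2: ✗ (none in [2,3])
  i=3: ✗ (none in [3,4])
  i=4: ✗ (none in [4,5])
Positions where it holds: {} → 0.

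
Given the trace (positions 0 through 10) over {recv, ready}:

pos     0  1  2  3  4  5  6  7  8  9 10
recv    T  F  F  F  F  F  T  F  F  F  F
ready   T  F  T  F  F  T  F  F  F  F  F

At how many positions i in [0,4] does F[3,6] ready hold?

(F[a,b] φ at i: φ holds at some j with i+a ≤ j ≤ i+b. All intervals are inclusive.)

3

Evaluate at each i in [0,4]:
  i=0: ✓ (witness j=5)
  i=1: ✓ (witness j=5)
  i=2: ✓ (witness j=5)
  i=3: ✗ (none in [6,9])
  i=4: ✗ (none in [7,10])
Positions where it holds: {0, 1, 2} → 3.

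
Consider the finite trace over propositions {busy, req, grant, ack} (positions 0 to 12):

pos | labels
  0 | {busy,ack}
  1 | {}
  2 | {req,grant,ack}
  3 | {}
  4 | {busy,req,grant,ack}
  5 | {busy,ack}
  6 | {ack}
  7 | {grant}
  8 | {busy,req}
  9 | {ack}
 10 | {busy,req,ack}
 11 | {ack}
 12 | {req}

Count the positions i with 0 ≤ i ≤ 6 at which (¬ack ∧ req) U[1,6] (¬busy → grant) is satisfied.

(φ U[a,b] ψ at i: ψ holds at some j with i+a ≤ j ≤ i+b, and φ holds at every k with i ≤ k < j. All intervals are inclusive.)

0

Evaluate at each i in [0,6]:
  i=0: ✗ (lhs fails at k=0 before rhs at j=2)
  i=1: ✗ (lhs fails at k=1 before rhs at j=2)
  i=2: ✗ (lhs fails at k=2 before rhs at j=4)
  i=3: ✗ (lhs fails at k=3 before rhs at j=4)
  i=4: ✗ (lhs fails at k=4 before rhs at j=5)
  i=5: ✗ (lhs fails at k=5 before rhs at j=7)
  i=6: ✗ (lhs fails at k=6 before rhs at j=7)
Positions where it holds: {} → 0.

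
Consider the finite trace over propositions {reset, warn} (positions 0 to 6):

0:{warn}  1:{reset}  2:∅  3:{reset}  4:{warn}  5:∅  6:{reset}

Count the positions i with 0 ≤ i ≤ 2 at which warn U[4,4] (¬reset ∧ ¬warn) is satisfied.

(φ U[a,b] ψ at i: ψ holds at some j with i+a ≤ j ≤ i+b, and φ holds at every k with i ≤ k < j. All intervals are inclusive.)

0

Evaluate at each i in [0,2]:
  i=0: ✗ (no rhs in [4,4])
  i=1: ✗ (lhs fails at k=1 before rhs at j=5)
  i=2: ✗ (no rhs in [6,6])
Positions where it holds: {} → 0.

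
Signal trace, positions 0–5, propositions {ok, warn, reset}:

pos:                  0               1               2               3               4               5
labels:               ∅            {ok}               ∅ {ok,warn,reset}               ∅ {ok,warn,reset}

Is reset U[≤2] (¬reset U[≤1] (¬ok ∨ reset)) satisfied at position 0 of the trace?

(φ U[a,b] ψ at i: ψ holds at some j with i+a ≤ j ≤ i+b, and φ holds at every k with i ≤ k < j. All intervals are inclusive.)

Need some j in [0,2] with (¬reset U[≤1] (¬ok ∨ reset)), and reset at every k in [0,j-1].
  j=0: (¬reset U[≤1] (¬ok ∨ reset)) holds; no prefix to check → satisfied.

Yes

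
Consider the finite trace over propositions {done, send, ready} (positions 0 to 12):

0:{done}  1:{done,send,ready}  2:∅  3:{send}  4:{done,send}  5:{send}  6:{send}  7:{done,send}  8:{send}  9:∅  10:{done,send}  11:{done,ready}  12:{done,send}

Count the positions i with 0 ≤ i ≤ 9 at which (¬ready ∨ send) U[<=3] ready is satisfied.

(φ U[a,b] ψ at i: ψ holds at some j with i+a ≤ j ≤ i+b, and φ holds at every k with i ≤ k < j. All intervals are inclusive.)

Evaluate at each i in [0,9]:
  i=0: ✓ (rhs at j=1; lhs holds on [0,0])
  i=1: ✓ (rhs at j=1)
  i=2: ✗ (no rhs in [2,5])
  i=3: ✗ (no rhs in [3,6])
  i=4: ✗ (no rhs in [4,7])
  i=5: ✗ (no rhs in [5,8])
  i=6: ✗ (no rhs in [6,9])
  i=7: ✗ (no rhs in [7,10])
  i=8: ✓ (rhs at j=11; lhs holds on [8,10])
  i=9: ✓ (rhs at j=11; lhs holds on [9,10])
Positions where it holds: {0, 1, 8, 9} → 4.

4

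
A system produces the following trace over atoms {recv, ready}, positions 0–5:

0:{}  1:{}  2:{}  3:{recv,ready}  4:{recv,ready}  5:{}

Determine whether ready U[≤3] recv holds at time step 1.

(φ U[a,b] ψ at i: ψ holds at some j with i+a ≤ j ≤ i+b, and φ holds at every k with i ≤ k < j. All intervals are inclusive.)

Does not hold

Need some j in [1,4] with recv, and ready at every k in [1,j-1].
  j=1: recv false.
  j=2: recv false.
  j=3: recv holds, but ready fails at k=1 → not this j.
  j=4: recv holds, but ready fails at k=1 → not this j.
No j in the window works → until fails.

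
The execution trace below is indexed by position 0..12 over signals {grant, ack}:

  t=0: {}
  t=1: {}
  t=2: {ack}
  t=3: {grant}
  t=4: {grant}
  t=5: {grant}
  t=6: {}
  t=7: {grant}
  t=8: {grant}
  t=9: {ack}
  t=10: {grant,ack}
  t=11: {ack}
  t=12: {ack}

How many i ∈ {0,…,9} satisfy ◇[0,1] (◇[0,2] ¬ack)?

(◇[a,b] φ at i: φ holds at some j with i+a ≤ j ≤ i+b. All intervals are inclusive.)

Evaluate at each i in [0,9]:
  i=0: ✓ (witness j=0)
  i=1: ✓ (witness j=1)
  i=2: ✓ (witness j=2)
  i=3: ✓ (witness j=3)
  i=4: ✓ (witness j=4)
  i=5: ✓ (witness j=5)
  i=6: ✓ (witness j=6)
  i=7: ✓ (witness j=7)
  i=8: ✓ (witness j=8)
  i=9: ✗ (none in [9,10])
Positions where it holds: {0, 1, 2, 3, 4, 5, 6, 7, 8} → 9.

9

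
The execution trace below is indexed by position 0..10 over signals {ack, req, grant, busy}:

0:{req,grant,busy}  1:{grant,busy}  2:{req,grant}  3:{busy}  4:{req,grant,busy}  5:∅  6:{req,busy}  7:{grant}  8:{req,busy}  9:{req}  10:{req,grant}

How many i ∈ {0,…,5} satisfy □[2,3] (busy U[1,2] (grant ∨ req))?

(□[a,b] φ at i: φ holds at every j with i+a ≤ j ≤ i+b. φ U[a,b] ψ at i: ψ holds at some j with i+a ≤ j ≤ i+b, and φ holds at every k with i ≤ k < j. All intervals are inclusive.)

0

Evaluate at each i in [0,5]:
  i=0: ✗ (fails at j=2)
  i=1: ✗ (fails at j=4)
  i=2: ✗ (fails at j=4)
  i=3: ✗ (fails at j=5)
  i=4: ✗ (fails at j=7)
  i=5: ✗ (fails at j=7)
Positions where it holds: {} → 0.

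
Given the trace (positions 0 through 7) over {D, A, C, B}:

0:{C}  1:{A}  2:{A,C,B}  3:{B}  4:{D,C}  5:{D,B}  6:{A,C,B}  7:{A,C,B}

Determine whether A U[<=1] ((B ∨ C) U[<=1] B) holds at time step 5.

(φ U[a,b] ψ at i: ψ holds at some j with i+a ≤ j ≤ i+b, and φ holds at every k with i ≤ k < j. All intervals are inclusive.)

Holds

Need some j in [5,6] with ((B ∨ C) U[<=1] B), and A at every k in [5,j-1].
  j=5: ((B ∨ C) U[<=1] B) holds; no prefix to check → satisfied.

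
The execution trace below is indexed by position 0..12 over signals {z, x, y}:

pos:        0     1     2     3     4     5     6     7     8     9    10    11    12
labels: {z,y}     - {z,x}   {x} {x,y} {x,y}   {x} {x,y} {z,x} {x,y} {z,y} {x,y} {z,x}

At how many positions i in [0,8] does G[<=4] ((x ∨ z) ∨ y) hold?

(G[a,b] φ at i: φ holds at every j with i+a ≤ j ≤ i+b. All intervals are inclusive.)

Evaluate at each i in [0,8]:
  i=0: ✗ (fails at j=1)
  i=1: ✗ (fails at j=1)
  i=2: ✓ (all of [2,6])
  i=3: ✓ (all of [3,7])
  i=4: ✓ (all of [4,8])
  i=5: ✓ (all of [5,9])
  i=6: ✓ (all of [6,10])
  i=7: ✓ (all of [7,11])
  i=8: ✓ (all of [8,12])
Positions where it holds: {2, 3, 4, 5, 6, 7, 8} → 7.

7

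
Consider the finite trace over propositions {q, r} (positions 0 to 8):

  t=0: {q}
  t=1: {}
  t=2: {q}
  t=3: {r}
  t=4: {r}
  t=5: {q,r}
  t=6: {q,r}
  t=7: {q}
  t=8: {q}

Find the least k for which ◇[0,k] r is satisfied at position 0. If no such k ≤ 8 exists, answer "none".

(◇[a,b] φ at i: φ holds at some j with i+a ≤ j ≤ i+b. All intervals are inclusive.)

3

Scan j = 0,1,… for r:
  j=0: fails
  j=1: fails
  j=2: fails
  j=3: holds
First hit at j=3, so smallest k = 3-0 = 3.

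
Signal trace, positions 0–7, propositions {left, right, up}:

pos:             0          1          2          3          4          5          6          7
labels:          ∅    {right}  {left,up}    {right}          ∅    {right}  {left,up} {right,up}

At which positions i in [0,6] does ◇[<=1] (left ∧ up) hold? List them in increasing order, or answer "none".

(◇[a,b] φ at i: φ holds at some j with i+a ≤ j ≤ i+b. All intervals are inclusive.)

1, 2, 5, 6

Evaluate at each i in [0,6]:
  i=0: ✗ (none in [0,1])
  i=1: ✓ (witness j=2)
  i=2: ✓ (witness j=2)
  i=3: ✗ (none in [3,4])
  i=4: ✗ (none in [4,5])
  i=5: ✓ (witness j=6)
  i=6: ✓ (witness j=6)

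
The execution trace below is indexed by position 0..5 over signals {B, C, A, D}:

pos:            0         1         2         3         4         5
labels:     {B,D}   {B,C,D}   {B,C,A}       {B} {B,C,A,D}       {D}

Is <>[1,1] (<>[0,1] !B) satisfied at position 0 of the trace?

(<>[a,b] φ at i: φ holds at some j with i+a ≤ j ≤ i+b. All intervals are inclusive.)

No

Check <>[0,1] !B at each j in [1,1]:
  j=1: fails (none in [1,2])
No position in the window satisfies it → formula fails.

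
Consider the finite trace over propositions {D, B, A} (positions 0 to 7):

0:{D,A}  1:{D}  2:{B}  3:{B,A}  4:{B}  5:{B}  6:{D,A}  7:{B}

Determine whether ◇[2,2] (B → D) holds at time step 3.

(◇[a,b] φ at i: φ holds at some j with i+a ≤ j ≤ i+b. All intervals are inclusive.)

Check (B → D) at each j in [5,5]:
  j=5: false
No position in the window satisfies it → formula fails.

False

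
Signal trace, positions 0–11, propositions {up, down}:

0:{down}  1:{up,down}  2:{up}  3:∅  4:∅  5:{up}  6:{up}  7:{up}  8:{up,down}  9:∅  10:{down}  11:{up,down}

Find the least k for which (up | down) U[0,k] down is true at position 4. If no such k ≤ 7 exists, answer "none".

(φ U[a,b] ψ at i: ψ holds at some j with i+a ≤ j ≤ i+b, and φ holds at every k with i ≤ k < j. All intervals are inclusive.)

none

Need earliest j ≥ 4 with down, and (up | down) at every k in [4,j-1].
  j=4: rhs fails.
  j=5: rhs fails.
  j=6: rhs fails.
  j=7: rhs fails.
  j=8: rhs holds but lhs fails at k=4.
  j=9: rhs fails.
  j=10: rhs holds but lhs fails at k=4.
  j=11: rhs holds but lhs fails at k=4.
No witness within the range → none.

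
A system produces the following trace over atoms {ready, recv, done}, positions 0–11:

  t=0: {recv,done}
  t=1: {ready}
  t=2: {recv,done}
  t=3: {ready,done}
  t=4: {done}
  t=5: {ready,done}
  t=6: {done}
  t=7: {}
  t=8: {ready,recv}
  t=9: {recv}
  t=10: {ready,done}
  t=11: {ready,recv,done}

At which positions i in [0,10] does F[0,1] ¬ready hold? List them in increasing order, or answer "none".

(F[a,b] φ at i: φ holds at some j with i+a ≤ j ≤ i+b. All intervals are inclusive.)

Evaluate at each i in [0,10]:
  i=0: ✓ (witness j=0)
  i=1: ✓ (witness j=2)
  i=2: ✓ (witness j=2)
  i=3: ✓ (witness j=4)
  i=4: ✓ (witness j=4)
  i=5: ✓ (witness j=6)
  i=6: ✓ (witness j=6)
  i=7: ✓ (witness j=7)
  i=8: ✓ (witness j=9)
  i=9: ✓ (witness j=9)
  i=10: ✗ (none in [10,11])

0, 1, 2, 3, 4, 5, 6, 7, 8, 9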